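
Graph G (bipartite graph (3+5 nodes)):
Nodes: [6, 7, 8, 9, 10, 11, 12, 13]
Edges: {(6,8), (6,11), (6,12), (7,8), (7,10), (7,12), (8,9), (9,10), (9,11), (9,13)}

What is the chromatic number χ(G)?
χ(G) = 2

Clique number ω(G) = 2 (lower bound: χ ≥ ω).
The graph is bipartite (no odd cycle), so 2 colors suffice: χ(G) = 2.
A valid 2-coloring: color 1: [6, 7, 9]; color 2: [8, 10, 11, 12, 13].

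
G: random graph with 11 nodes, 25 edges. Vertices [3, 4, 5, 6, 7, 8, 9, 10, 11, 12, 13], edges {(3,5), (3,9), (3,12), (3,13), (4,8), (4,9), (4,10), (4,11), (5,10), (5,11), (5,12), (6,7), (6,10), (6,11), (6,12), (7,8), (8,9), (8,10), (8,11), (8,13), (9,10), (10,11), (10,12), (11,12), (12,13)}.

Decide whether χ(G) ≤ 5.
Yes, G is 5-colorable

A valid 5-coloring: color 1: [3, 7, 10]; color 2: [8, 12]; color 3: [9, 11, 13]; color 4: [4, 5, 6].
(χ(G) = 4 ≤ 5.)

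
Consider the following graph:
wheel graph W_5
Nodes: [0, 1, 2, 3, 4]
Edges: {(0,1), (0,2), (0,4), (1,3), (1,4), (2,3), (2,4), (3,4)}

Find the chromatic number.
Clique number ω(G) = 3 (lower bound: χ ≥ ω).
The clique on [0, 1, 4] has size 3, forcing χ ≥ 3, and the coloring below uses 3 colors, so χ(G) = 3.
A valid 3-coloring: color 1: [4]; color 2: [0, 3]; color 3: [1, 2].

χ(G) = 3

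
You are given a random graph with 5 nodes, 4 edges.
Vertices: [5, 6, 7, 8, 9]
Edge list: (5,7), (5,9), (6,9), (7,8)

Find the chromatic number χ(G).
Clique number ω(G) = 2 (lower bound: χ ≥ ω).
The graph is bipartite (no odd cycle), so 2 colors suffice: χ(G) = 2.
A valid 2-coloring: color 1: [7, 9]; color 2: [5, 6, 8].

χ(G) = 2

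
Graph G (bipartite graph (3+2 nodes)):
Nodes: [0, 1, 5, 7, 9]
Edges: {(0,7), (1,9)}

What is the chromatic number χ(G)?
Clique number ω(G) = 2 (lower bound: χ ≥ ω).
The graph is bipartite (no odd cycle), so 2 colors suffice: χ(G) = 2.
A valid 2-coloring: color 1: [5, 7, 9]; color 2: [0, 1].

χ(G) = 2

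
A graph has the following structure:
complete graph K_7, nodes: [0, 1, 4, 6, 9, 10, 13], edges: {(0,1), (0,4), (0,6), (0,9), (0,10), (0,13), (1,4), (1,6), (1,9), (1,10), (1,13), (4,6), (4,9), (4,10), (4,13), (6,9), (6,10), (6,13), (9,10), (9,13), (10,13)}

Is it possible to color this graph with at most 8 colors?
Yes, G is 8-colorable

A valid 8-coloring: color 1: [4]; color 2: [1]; color 3: [13]; color 4: [9]; color 5: [10]; color 6: [0]; color 7: [6].
(χ(G) = 7 ≤ 8.)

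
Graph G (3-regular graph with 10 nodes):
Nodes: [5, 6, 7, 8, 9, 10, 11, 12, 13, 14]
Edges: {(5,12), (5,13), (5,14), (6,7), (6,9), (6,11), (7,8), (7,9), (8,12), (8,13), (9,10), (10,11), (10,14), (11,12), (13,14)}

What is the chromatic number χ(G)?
Clique number ω(G) = 3 (lower bound: χ ≥ ω).
The clique on [5, 13, 14] has size 3, forcing χ ≥ 3, and the coloring below uses 3 colors, so χ(G) = 3.
A valid 3-coloring: color 1: [7, 11, 13]; color 2: [5, 6, 8, 10]; color 3: [9, 12, 14].

χ(G) = 3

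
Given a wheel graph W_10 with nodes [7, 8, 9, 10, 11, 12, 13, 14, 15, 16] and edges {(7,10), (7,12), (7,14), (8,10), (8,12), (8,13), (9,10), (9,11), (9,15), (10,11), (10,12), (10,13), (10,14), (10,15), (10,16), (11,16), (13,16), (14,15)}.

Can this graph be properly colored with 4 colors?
A valid 4-coloring: color 1: [10]; color 2: [8, 9, 14, 16]; color 3: [7, 11, 13, 15]; color 4: [12].
(χ(G) = 4 ≤ 4.)

Yes, G is 4-colorable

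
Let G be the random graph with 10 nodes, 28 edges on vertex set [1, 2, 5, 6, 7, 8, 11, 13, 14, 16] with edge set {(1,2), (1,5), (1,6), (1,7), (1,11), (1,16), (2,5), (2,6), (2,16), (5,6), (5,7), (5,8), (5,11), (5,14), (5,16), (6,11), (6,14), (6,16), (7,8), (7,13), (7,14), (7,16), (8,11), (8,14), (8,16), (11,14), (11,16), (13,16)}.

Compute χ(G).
Clique number ω(G) = 5 (lower bound: χ ≥ ω).
The clique on [1, 2, 5, 6, 16] has size 5, forcing χ ≥ 5, and the coloring below uses 5 colors, so χ(G) = 5.
A valid 5-coloring: color 1: [14, 16]; color 2: [5, 13]; color 3: [2, 7, 11]; color 4: [1, 8]; color 5: [6].

χ(G) = 5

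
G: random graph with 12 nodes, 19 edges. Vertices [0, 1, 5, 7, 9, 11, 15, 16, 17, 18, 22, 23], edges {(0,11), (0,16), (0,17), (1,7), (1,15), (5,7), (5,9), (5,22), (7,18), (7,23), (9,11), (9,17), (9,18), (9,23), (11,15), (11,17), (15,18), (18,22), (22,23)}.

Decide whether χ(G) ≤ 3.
A valid 3-coloring: color 1: [0, 7, 9, 15, 22]; color 2: [1, 5, 11, 16, 18, 23]; color 3: [17].
(χ(G) = 3 ≤ 3.)

Yes, G is 3-colorable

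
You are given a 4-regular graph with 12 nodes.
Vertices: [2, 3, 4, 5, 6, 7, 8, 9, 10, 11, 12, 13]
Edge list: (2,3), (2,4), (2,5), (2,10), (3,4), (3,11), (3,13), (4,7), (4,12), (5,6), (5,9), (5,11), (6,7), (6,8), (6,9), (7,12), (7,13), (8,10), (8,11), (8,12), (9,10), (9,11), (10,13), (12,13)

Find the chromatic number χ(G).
χ(G) = 3

Clique number ω(G) = 3 (lower bound: χ ≥ ω).
The clique on [2, 3, 4] has size 3, forcing χ ≥ 3, and the coloring below uses 3 colors, so χ(G) = 3.
A valid 3-coloring: color 1: [3, 5, 7, 10]; color 2: [2, 6, 11, 12]; color 3: [4, 8, 9, 13].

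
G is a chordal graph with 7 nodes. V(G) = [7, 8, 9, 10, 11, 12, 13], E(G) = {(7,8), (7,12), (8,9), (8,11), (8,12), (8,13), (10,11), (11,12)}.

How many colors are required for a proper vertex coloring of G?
χ(G) = 3

Clique number ω(G) = 3 (lower bound: χ ≥ ω).
The clique on [8, 11, 12] has size 3, forcing χ ≥ 3, and the coloring below uses 3 colors, so χ(G) = 3.
A valid 3-coloring: color 1: [8, 10]; color 2: [9, 12, 13]; color 3: [7, 11].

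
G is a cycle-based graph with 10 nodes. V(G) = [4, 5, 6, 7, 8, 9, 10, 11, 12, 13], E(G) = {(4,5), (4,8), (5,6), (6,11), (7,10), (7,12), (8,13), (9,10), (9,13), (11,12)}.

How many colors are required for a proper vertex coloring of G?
χ(G) = 2

Clique number ω(G) = 2 (lower bound: χ ≥ ω).
The graph is bipartite (no odd cycle), so 2 colors suffice: χ(G) = 2.
A valid 2-coloring: color 1: [5, 7, 8, 9, 11]; color 2: [4, 6, 10, 12, 13].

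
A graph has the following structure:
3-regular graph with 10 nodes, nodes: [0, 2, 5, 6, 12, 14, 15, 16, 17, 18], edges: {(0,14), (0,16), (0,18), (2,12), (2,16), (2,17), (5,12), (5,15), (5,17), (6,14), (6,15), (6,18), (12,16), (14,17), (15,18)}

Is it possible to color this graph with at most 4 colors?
Yes, G is 4-colorable

A valid 4-coloring: color 1: [0, 2, 5, 6]; color 2: [12, 14, 18]; color 3: [15, 16, 17].
(χ(G) = 3 ≤ 4.)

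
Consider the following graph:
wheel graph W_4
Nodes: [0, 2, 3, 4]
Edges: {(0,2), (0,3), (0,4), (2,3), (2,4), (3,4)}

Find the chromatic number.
χ(G) = 4

Clique number ω(G) = 4 (lower bound: χ ≥ ω).
The clique on [0, 2, 3, 4] has size 4, forcing χ ≥ 4, and the coloring below uses 4 colors, so χ(G) = 4.
A valid 4-coloring: color 1: [4]; color 2: [2]; color 3: [3]; color 4: [0].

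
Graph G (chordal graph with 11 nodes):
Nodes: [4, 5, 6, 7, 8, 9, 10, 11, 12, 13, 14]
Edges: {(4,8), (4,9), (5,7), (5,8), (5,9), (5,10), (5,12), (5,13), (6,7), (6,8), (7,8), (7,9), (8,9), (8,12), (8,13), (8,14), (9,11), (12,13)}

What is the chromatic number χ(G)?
Clique number ω(G) = 4 (lower bound: χ ≥ ω).
The clique on [5, 7, 8, 9] has size 4, forcing χ ≥ 4, and the coloring below uses 4 colors, so χ(G) = 4.
A valid 4-coloring: color 1: [8, 10, 11]; color 2: [4, 5, 6, 14]; color 3: [9, 13]; color 4: [7, 12].

χ(G) = 4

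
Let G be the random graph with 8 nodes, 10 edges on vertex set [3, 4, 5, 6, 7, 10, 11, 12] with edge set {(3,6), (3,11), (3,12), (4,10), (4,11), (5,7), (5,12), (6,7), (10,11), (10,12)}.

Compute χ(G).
χ(G) = 3

Clique number ω(G) = 3 (lower bound: χ ≥ ω).
The clique on [4, 10, 11] has size 3, forcing χ ≥ 3, and the coloring below uses 3 colors, so χ(G) = 3.
A valid 3-coloring: color 1: [6, 11, 12]; color 2: [3, 4, 5]; color 3: [7, 10].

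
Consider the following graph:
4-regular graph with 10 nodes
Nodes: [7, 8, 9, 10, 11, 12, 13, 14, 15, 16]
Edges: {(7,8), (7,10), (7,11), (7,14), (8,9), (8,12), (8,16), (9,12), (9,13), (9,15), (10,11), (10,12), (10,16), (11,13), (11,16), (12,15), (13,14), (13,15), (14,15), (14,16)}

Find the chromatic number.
χ(G) = 3

Clique number ω(G) = 3 (lower bound: χ ≥ ω).
The clique on [7, 10, 11] has size 3, forcing χ ≥ 3, and the coloring below uses 3 colors, so χ(G) = 3.
A valid 3-coloring: color 1: [7, 12, 13, 16]; color 2: [9, 11, 14]; color 3: [8, 10, 15].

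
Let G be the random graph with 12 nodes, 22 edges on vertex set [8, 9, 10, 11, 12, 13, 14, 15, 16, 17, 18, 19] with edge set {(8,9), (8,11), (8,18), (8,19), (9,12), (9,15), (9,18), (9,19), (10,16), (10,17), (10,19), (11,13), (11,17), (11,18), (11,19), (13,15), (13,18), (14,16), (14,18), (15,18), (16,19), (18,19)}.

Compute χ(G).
Clique number ω(G) = 4 (lower bound: χ ≥ ω).
The clique on [8, 9, 18, 19] has size 4, forcing χ ≥ 4, and the coloring below uses 4 colors, so χ(G) = 4.
A valid 4-coloring: color 1: [10, 12, 18]; color 2: [13, 14, 17, 19]; color 3: [9, 11, 16]; color 4: [8, 15].

χ(G) = 4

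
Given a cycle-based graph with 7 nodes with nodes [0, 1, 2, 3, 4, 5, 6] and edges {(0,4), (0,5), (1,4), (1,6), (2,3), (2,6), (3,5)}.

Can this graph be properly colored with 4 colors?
Yes, G is 4-colorable

A valid 4-coloring: color 1: [1, 2, 5]; color 2: [0, 3, 6]; color 3: [4].
(χ(G) = 3 ≤ 4.)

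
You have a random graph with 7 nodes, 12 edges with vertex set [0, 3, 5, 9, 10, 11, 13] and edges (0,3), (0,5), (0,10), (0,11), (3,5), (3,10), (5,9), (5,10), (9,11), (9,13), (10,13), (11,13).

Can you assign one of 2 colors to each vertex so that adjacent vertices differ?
The clique on vertices [0, 3, 5, 10] has size 4 > 2, so it alone needs 4 colors.

No, G is not 2-colorable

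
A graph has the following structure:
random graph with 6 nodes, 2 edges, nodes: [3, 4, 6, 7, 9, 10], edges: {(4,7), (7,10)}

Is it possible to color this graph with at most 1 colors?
No, G is not 1-colorable

Edge (7,10) forces its endpoints to differ, so 1 color is not enough.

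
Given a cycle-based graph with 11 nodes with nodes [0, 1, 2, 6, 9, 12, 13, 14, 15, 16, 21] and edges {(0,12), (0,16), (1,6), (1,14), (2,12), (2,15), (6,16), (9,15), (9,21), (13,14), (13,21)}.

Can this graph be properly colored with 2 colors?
Odd cycle [6, 16, 0, 12, 2, 15, 9, 21, 13, 14, 1] needs 3 colors (χ ≥ 3).
Hence χ(G) ≥ 3 > 2, so no proper 2-coloring exists.

No, G is not 2-colorable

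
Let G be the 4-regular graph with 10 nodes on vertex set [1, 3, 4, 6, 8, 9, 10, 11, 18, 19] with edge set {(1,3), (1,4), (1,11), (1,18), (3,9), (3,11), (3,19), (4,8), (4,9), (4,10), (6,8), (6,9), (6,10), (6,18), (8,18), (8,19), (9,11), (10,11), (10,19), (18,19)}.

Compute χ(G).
Clique number ω(G) = 3 (lower bound: χ ≥ ω).
The clique on [1, 3, 11] has size 3, forcing χ ≥ 3, and the coloring below uses 3 colors, so χ(G) = 3.
A valid 3-coloring: color 1: [4, 6, 11, 19]; color 2: [3, 10, 18]; color 3: [1, 8, 9].

χ(G) = 3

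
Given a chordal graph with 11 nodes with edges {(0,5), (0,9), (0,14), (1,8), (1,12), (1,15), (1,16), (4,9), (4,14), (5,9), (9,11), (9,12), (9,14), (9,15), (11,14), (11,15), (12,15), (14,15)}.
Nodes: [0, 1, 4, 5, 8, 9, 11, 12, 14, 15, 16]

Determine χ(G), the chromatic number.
χ(G) = 4

Clique number ω(G) = 4 (lower bound: χ ≥ ω).
The clique on [9, 11, 14, 15] has size 4, forcing χ ≥ 4, and the coloring below uses 4 colors, so χ(G) = 4.
A valid 4-coloring: color 1: [1, 9]; color 2: [0, 4, 8, 15, 16]; color 3: [5, 12, 14]; color 4: [11].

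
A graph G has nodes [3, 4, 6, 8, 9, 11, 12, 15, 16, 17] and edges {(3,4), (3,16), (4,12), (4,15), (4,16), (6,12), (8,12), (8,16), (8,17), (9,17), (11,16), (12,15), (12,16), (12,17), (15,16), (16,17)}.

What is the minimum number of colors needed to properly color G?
χ(G) = 4

Clique number ω(G) = 4 (lower bound: χ ≥ ω).
The clique on [8, 12, 16, 17] has size 4, forcing χ ≥ 4, and the coloring below uses 4 colors, so χ(G) = 4.
A valid 4-coloring: color 1: [6, 9, 16]; color 2: [3, 11, 12]; color 3: [4, 17]; color 4: [8, 15].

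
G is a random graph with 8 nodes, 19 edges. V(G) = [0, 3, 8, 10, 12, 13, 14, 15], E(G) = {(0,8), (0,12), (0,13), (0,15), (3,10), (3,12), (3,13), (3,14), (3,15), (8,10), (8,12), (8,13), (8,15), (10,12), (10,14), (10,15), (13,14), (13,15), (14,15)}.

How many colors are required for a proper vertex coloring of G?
Clique number ω(G) = 4 (lower bound: χ ≥ ω).
The clique on [3, 10, 14, 15] has size 4, forcing χ ≥ 4, and the coloring below uses 4 colors, so χ(G) = 4.
A valid 4-coloring: color 1: [12, 15]; color 2: [8, 14]; color 3: [10, 13]; color 4: [0, 3].

χ(G) = 4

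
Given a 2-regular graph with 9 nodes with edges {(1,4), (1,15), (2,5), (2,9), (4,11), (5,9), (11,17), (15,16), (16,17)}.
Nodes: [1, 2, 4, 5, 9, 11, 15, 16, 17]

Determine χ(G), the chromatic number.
χ(G) = 3

Clique number ω(G) = 3 (lower bound: χ ≥ ω).
The clique on [2, 5, 9] has size 3, forcing χ ≥ 3, and the coloring below uses 3 colors, so χ(G) = 3.
A valid 3-coloring: color 1: [4, 5, 15, 17]; color 2: [1, 2, 11, 16]; color 3: [9].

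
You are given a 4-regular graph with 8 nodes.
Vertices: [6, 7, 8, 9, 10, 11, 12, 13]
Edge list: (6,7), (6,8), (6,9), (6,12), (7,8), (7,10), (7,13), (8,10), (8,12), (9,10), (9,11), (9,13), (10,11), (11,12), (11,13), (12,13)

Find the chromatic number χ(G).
Clique number ω(G) = 3 (lower bound: χ ≥ ω).
The clique on [7, 8, 10] has size 3, forcing χ ≥ 3, and the coloring below uses 3 colors, so χ(G) = 3.
A valid 3-coloring: color 1: [7, 9, 12]; color 2: [8, 11]; color 3: [6, 10, 13].

χ(G) = 3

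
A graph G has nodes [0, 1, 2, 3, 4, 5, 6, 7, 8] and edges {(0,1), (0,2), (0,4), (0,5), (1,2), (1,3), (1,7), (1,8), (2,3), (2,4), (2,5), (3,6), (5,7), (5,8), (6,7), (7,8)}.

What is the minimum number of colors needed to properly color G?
Clique number ω(G) = 3 (lower bound: χ ≥ ω).
The clique on [1, 7, 8] has size 3, forcing χ ≥ 3, and the coloring below uses 3 colors, so χ(G) = 3.
A valid 3-coloring: color 1: [1, 4, 5, 6]; color 2: [2, 7]; color 3: [0, 3, 8].

χ(G) = 3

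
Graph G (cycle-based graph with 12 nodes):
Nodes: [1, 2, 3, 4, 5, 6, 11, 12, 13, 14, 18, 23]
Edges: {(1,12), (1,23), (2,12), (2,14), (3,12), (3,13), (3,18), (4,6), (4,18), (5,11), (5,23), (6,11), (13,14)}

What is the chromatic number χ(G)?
χ(G) = 3

Clique number ω(G) = 2 (lower bound: χ ≥ ω).
Odd cycle [2, 14, 13, 3, 12] needs 3 colors (χ ≥ 3).
The coloring below uses 3 colors, so χ(G) = 3.
A valid 3-coloring: color 1: [11, 12, 14, 18, 23]; color 2: [1, 2, 3, 5, 6]; color 3: [4, 13].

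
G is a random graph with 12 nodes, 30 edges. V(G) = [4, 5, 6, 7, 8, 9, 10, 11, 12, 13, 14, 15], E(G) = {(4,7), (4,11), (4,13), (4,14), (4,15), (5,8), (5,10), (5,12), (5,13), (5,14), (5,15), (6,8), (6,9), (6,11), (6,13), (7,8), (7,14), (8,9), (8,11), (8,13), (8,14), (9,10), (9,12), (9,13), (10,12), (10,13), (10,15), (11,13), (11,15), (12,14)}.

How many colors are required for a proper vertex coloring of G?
Clique number ω(G) = 4 (lower bound: χ ≥ ω).
The clique on [6, 8, 9, 13] has size 4, forcing χ ≥ 4, and the coloring below uses 4 colors, so χ(G) = 4.
A valid 4-coloring: color 1: [4, 8, 10]; color 2: [13, 14, 15]; color 3: [5, 7, 9, 11]; color 4: [6, 12].

χ(G) = 4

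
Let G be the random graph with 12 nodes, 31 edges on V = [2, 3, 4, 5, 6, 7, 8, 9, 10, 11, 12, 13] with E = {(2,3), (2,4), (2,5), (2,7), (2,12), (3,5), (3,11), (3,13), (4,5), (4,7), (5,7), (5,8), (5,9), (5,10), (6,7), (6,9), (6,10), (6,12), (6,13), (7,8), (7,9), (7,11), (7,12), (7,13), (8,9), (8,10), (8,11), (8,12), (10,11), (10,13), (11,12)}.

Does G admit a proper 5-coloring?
A valid 5-coloring: color 1: [3, 7, 10]; color 2: [5, 6, 11]; color 3: [2, 8, 13]; color 4: [4, 9, 12].
(χ(G) = 4 ≤ 5.)

Yes, G is 5-colorable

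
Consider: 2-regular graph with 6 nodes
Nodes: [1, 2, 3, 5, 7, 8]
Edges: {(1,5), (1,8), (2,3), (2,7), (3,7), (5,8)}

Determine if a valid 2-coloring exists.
The clique on vertices [1, 5, 8] has size 3 > 2, so it alone needs 3 colors.

No, G is not 2-colorable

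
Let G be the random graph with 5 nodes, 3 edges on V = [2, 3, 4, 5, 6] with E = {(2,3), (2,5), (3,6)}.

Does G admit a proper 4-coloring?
Yes, G is 4-colorable

A valid 4-coloring: color 1: [2, 4, 6]; color 2: [3, 5].
(χ(G) = 2 ≤ 4.)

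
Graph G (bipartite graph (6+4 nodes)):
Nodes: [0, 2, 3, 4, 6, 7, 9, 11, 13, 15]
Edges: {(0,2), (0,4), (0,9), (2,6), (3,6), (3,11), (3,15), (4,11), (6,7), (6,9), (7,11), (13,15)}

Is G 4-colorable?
Yes, G is 4-colorable

A valid 4-coloring: color 1: [0, 6, 11, 15]; color 2: [2, 3, 4, 7, 9, 13].
(χ(G) = 2 ≤ 4.)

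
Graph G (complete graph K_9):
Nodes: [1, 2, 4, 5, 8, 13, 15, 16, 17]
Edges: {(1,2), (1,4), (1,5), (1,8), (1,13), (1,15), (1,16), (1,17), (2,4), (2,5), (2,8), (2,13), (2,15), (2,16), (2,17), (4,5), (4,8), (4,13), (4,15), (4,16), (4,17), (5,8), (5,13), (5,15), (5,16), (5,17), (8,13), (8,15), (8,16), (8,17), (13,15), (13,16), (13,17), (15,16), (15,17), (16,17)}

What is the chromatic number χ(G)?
χ(G) = 9

Clique number ω(G) = 9 (lower bound: χ ≥ ω).
The clique on [1, 2, 4, 5, 8, 13, 15, 16, 17] has size 9, forcing χ ≥ 9, and the coloring below uses 9 colors, so χ(G) = 9.
A valid 9-coloring: color 1: [8]; color 2: [4]; color 3: [1]; color 4: [2]; color 5: [15]; color 6: [16]; color 7: [5]; color 8: [13]; color 9: [17].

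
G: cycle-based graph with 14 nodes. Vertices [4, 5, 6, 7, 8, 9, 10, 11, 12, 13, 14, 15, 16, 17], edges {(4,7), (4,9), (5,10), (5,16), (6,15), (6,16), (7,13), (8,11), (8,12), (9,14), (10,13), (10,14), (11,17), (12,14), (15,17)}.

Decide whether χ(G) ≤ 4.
A valid 4-coloring: color 1: [7, 9, 10, 11, 12, 15, 16]; color 2: [4, 5, 6, 8, 13, 14, 17].
(χ(G) = 2 ≤ 4.)

Yes, G is 4-colorable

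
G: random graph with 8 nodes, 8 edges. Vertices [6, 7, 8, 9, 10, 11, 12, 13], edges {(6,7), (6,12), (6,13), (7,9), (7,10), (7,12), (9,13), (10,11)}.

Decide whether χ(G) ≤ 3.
A valid 3-coloring: color 1: [7, 8, 11, 13]; color 2: [6, 9, 10]; color 3: [12].
(χ(G) = 3 ≤ 3.)

Yes, G is 3-colorable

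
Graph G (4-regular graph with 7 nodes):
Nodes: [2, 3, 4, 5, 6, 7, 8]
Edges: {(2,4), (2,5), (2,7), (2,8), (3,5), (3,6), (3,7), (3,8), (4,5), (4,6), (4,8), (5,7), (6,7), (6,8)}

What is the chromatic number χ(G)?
Clique number ω(G) = 3 (lower bound: χ ≥ ω).
Suppose a proper 3-coloring c exists. The clique [2, 4, 5] takes 3 distinct colors; by symmetry let c(2) = 1, c(4) = 2, c(5) = 3.
- Vertex 7: neighbors [2, 5] already have colors [1, 3] ⇒ c(7) = 2.
- Vertex 3: neighbors [7, 5] already have colors [2, 3] ⇒ c(3) = 1.
- Vertex 6: neighbors [3, 4] already have colors [1, 2] ⇒ c(6) = 3.
- Vertex 8: neighbors [2, 4, 6] already have colors [1, 2, 3] — all 3 colors blocked. Contradiction.
The forced assignments end in a contradiction, so G has no proper 3-coloring (χ ≥ 4).
The coloring below uses 4 colors, so χ(G) = 4.
A valid 4-coloring: color 1: [5, 8]; color 2: [2, 3]; color 3: [4, 7]; color 4: [6].

χ(G) = 4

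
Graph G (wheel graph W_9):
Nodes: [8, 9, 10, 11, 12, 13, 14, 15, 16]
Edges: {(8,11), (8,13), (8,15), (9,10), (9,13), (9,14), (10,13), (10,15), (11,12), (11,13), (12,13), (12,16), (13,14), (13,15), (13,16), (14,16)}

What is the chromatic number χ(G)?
χ(G) = 3

Clique number ω(G) = 3 (lower bound: χ ≥ ω).
The clique on [8, 11, 13] has size 3, forcing χ ≥ 3, and the coloring below uses 3 colors, so χ(G) = 3.
A valid 3-coloring: color 1: [13]; color 2: [9, 11, 15, 16]; color 3: [8, 10, 12, 14].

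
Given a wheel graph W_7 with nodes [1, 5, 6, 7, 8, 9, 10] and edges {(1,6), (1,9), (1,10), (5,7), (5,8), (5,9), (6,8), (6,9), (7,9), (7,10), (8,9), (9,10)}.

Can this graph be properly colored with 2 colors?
The clique on vertices [5, 8, 9] has size 3 > 2, so it alone needs 3 colors.

No, G is not 2-colorable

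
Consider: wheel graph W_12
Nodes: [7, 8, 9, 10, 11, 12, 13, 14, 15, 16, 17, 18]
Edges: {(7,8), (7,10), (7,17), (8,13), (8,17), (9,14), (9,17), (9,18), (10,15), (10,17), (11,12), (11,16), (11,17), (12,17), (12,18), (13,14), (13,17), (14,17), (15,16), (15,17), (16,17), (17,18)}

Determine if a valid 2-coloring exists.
The clique on vertices [7, 8, 17] has size 3 > 2, so it alone needs 3 colors.

No, G is not 2-colorable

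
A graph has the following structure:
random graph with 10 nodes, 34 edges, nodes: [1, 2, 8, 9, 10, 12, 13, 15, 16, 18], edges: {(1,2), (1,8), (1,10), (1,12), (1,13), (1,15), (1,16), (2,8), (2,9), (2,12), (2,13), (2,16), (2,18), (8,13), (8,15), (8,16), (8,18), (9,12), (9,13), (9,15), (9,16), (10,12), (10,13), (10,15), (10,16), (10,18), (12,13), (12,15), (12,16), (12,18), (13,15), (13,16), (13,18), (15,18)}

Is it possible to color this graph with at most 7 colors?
A valid 7-coloring: color 1: [13]; color 2: [8, 12]; color 3: [2, 10]; color 4: [15, 16]; color 5: [1, 9, 18].
(χ(G) = 5 ≤ 7.)

Yes, G is 7-colorable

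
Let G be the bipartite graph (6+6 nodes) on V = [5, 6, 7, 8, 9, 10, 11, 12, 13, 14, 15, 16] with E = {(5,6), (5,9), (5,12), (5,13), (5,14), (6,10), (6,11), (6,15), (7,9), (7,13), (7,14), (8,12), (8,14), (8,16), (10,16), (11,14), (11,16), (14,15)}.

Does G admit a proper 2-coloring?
Yes, G is 2-colorable

A valid 2-coloring: color 1: [5, 7, 8, 10, 11, 15]; color 2: [6, 9, 12, 13, 14, 16].
(χ(G) = 2 ≤ 2.)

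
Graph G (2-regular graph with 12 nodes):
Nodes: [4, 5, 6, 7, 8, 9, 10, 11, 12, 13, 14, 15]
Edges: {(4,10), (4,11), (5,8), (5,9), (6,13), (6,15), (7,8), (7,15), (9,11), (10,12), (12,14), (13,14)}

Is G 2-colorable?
Yes, G is 2-colorable

A valid 2-coloring: color 1: [5, 6, 7, 10, 11, 14]; color 2: [4, 8, 9, 12, 13, 15].
(χ(G) = 2 ≤ 2.)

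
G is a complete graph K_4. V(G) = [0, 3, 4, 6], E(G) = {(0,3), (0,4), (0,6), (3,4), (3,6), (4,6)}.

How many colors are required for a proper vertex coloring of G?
Clique number ω(G) = 4 (lower bound: χ ≥ ω).
The clique on [0, 3, 4, 6] has size 4, forcing χ ≥ 4, and the coloring below uses 4 colors, so χ(G) = 4.
A valid 4-coloring: color 1: [6]; color 2: [0]; color 3: [3]; color 4: [4].

χ(G) = 4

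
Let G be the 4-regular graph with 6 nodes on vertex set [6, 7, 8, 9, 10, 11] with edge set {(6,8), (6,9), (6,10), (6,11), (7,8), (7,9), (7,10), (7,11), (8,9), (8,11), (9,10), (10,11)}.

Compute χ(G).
χ(G) = 3

Clique number ω(G) = 3 (lower bound: χ ≥ ω).
The clique on [6, 8, 9] has size 3, forcing χ ≥ 3, and the coloring below uses 3 colors, so χ(G) = 3.
A valid 3-coloring: color 1: [9, 11]; color 2: [6, 7]; color 3: [8, 10].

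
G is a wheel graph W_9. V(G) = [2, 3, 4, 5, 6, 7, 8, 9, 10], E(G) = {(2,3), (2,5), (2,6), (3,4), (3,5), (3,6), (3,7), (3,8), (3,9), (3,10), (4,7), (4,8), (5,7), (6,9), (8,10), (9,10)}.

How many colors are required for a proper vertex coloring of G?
Clique number ω(G) = 3 (lower bound: χ ≥ ω).
The clique on [2, 3, 5] has size 3, forcing χ ≥ 3, and the coloring below uses 3 colors, so χ(G) = 3.
A valid 3-coloring: color 1: [3]; color 2: [4, 5, 6, 10]; color 3: [2, 7, 8, 9].

χ(G) = 3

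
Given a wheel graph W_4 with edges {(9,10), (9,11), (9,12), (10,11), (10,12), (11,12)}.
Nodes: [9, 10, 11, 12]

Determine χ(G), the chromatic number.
Clique number ω(G) = 4 (lower bound: χ ≥ ω).
The clique on [9, 10, 11, 12] has size 4, forcing χ ≥ 4, and the coloring below uses 4 colors, so χ(G) = 4.
A valid 4-coloring: color 1: [9]; color 2: [12]; color 3: [10]; color 4: [11].

χ(G) = 4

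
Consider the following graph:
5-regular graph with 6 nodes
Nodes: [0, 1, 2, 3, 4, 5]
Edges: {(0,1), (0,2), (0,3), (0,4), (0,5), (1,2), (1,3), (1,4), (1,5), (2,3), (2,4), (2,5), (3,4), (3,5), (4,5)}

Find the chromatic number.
χ(G) = 6

Clique number ω(G) = 6 (lower bound: χ ≥ ω).
The clique on [0, 1, 2, 3, 4, 5] has size 6, forcing χ ≥ 6, and the coloring below uses 6 colors, so χ(G) = 6.
A valid 6-coloring: color 1: [4]; color 2: [3]; color 3: [0]; color 4: [1]; color 5: [2]; color 6: [5].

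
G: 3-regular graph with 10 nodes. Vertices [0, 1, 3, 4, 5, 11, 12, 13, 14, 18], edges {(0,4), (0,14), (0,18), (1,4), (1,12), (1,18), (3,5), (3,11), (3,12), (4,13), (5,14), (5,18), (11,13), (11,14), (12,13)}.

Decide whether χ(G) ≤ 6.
Yes, G is 6-colorable

A valid 6-coloring: color 1: [0, 1, 5, 11]; color 2: [3, 13, 14, 18]; color 3: [4, 12].
(χ(G) = 3 ≤ 6.)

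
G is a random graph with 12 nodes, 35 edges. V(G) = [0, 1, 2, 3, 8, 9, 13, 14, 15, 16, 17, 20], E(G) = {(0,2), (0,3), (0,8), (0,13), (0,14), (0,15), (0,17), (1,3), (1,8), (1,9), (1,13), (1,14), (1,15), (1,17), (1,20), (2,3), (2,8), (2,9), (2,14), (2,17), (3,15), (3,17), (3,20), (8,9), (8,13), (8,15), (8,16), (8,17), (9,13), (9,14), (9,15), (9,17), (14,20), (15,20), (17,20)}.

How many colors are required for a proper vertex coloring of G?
χ(G) = 4

Clique number ω(G) = 4 (lower bound: χ ≥ ω).
The clique on [0, 2, 8, 17] has size 4, forcing χ ≥ 4, and the coloring below uses 4 colors, so χ(G) = 4.
A valid 4-coloring: color 1: [3, 8, 14]; color 2: [1, 2, 16]; color 3: [0, 9, 20]; color 4: [13, 15, 17].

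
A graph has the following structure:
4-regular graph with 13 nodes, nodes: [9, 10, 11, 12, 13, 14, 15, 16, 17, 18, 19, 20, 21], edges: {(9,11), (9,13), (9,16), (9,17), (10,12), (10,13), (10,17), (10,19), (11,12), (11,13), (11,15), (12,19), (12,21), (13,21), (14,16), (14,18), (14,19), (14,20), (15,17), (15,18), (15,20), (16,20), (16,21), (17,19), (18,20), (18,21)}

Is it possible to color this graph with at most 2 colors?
No, G is not 2-colorable

The clique on vertices [9, 11, 13] has size 3 > 2, so it alone needs 3 colors.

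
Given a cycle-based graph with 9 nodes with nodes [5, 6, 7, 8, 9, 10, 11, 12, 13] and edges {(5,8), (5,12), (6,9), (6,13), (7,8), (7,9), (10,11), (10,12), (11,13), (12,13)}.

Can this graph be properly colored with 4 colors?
A valid 4-coloring: color 1: [6, 7, 11, 12]; color 2: [8, 9, 10, 13]; color 3: [5].
(χ(G) = 3 ≤ 4.)

Yes, G is 4-colorable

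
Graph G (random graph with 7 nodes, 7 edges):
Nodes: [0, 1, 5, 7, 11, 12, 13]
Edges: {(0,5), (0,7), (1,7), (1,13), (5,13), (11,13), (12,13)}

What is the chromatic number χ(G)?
χ(G) = 3

Clique number ω(G) = 2 (lower bound: χ ≥ ω).
Odd cycle [0, 7, 1, 13, 5] needs 3 colors (χ ≥ 3).
The coloring below uses 3 colors, so χ(G) = 3.
A valid 3-coloring: color 1: [0, 13]; color 2: [1, 5, 11, 12]; color 3: [7].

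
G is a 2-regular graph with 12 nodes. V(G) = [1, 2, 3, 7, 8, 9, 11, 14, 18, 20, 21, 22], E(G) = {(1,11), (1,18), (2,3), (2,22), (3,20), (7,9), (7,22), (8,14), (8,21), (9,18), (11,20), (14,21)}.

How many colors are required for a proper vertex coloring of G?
χ(G) = 3

Clique number ω(G) = 3 (lower bound: χ ≥ ω).
The clique on [8, 14, 21] has size 3, forcing χ ≥ 3, and the coloring below uses 3 colors, so χ(G) = 3.
A valid 3-coloring: color 1: [1, 2, 8, 9, 20]; color 2: [3, 11, 14, 18, 22]; color 3: [7, 21].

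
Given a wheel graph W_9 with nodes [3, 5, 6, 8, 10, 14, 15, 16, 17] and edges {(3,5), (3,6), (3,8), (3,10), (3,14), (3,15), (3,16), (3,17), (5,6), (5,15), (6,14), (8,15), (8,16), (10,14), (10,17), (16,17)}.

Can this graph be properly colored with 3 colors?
Yes, G is 3-colorable

A valid 3-coloring: color 1: [3]; color 2: [6, 10, 15, 16]; color 3: [5, 8, 14, 17].
(χ(G) = 3 ≤ 3.)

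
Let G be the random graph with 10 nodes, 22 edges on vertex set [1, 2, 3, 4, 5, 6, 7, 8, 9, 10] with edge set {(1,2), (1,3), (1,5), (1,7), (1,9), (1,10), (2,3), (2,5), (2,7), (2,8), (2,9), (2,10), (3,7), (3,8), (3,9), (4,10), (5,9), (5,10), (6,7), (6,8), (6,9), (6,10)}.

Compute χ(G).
χ(G) = 4

Clique number ω(G) = 4 (lower bound: χ ≥ ω).
The clique on [1, 2, 5, 10] has size 4, forcing χ ≥ 4, and the coloring below uses 4 colors, so χ(G) = 4.
A valid 4-coloring: color 1: [2, 4, 6]; color 2: [1, 8]; color 3: [7, 9, 10]; color 4: [3, 5].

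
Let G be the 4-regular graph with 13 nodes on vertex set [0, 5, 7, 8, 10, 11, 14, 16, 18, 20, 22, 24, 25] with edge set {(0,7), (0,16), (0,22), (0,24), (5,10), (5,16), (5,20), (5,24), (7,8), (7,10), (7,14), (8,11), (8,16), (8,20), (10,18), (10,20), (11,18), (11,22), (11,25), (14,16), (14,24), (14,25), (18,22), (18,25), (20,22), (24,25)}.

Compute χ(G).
Clique number ω(G) = 3 (lower bound: χ ≥ ω).
The clique on [5, 10, 20] has size 3, forcing χ ≥ 3, and the coloring below uses 3 colors, so χ(G) = 3.
A valid 3-coloring: color 1: [0, 5, 11, 14]; color 2: [7, 16, 18, 20, 24]; color 3: [8, 10, 22, 25].

χ(G) = 3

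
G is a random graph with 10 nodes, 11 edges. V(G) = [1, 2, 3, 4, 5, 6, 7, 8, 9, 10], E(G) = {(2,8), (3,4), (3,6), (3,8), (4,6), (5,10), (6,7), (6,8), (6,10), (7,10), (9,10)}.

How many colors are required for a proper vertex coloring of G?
χ(G) = 3

Clique number ω(G) = 3 (lower bound: χ ≥ ω).
The clique on [6, 7, 10] has size 3, forcing χ ≥ 3, and the coloring below uses 3 colors, so χ(G) = 3.
A valid 3-coloring: color 1: [1, 2, 5, 6, 9]; color 2: [4, 8, 10]; color 3: [3, 7].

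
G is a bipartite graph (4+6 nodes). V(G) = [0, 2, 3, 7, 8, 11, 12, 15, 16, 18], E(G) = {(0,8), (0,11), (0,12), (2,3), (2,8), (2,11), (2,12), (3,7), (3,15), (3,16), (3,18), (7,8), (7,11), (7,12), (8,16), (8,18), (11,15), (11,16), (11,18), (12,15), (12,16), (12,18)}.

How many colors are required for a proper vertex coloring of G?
χ(G) = 2

Clique number ω(G) = 2 (lower bound: χ ≥ ω).
The graph is bipartite (no odd cycle), so 2 colors suffice: χ(G) = 2.
A valid 2-coloring: color 1: [3, 8, 11, 12]; color 2: [0, 2, 7, 15, 16, 18].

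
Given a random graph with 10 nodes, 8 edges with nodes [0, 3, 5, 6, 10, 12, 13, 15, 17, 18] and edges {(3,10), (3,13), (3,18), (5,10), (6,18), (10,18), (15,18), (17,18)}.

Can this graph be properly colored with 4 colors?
Yes, G is 4-colorable

A valid 4-coloring: color 1: [0, 5, 12, 13, 18]; color 2: [6, 10, 15, 17]; color 3: [3].
(χ(G) = 3 ≤ 4.)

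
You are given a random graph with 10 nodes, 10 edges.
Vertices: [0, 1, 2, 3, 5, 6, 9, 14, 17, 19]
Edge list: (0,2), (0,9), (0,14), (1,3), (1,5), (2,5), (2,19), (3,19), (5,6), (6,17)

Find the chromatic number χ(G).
χ(G) = 3

Clique number ω(G) = 2 (lower bound: χ ≥ ω).
Odd cycle [2, 5, 1, 3, 19] needs 3 colors (χ ≥ 3).
The coloring below uses 3 colors, so χ(G) = 3.
A valid 3-coloring: color 1: [0, 5, 17, 19]; color 2: [2, 3, 6, 9, 14]; color 3: [1].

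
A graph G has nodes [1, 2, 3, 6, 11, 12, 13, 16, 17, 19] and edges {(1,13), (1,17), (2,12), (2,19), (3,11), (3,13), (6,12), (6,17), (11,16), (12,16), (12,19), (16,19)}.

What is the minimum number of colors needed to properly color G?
Clique number ω(G) = 3 (lower bound: χ ≥ ω).
The clique on [12, 16, 19] has size 3, forcing χ ≥ 3, and the coloring below uses 3 colors, so χ(G) = 3.
A valid 3-coloring: color 1: [11, 12, 13, 17]; color 2: [1, 3, 6, 19]; color 3: [2, 16].

χ(G) = 3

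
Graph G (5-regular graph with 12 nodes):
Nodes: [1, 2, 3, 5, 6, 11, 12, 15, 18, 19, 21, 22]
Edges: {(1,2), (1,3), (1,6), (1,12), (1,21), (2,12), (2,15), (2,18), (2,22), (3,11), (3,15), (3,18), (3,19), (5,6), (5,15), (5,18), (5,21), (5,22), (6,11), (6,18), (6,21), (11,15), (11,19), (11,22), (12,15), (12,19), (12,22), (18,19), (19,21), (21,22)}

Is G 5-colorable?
A valid 5-coloring: color 1: [1, 15, 19, 22]; color 2: [2, 3, 5]; color 3: [11, 12, 18, 21]; color 4: [6].
(χ(G) = 4 ≤ 5.)

Yes, G is 5-colorable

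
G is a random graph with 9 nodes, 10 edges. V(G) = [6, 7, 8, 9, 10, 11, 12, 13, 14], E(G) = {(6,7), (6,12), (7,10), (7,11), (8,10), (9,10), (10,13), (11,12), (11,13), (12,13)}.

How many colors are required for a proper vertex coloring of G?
Clique number ω(G) = 3 (lower bound: χ ≥ ω).
The clique on [11, 12, 13] has size 3, forcing χ ≥ 3, and the coloring below uses 3 colors, so χ(G) = 3.
A valid 3-coloring: color 1: [6, 10, 11, 14]; color 2: [7, 8, 9, 12]; color 3: [13].

χ(G) = 3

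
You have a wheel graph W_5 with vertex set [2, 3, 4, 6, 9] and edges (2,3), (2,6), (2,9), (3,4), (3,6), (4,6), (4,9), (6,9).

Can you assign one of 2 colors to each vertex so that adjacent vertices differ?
The clique on vertices [2, 6, 9] has size 3 > 2, so it alone needs 3 colors.

No, G is not 2-colorable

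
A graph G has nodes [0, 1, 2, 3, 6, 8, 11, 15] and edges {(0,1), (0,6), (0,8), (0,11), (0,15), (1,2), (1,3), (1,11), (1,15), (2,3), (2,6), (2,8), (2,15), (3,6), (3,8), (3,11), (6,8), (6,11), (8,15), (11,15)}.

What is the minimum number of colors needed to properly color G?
χ(G) = 4

Clique number ω(G) = 4 (lower bound: χ ≥ ω).
The clique on [0, 1, 11, 15] has size 4, forcing χ ≥ 4, and the coloring below uses 4 colors, so χ(G) = 4.
A valid 4-coloring: color 1: [0, 2]; color 2: [3, 15]; color 3: [1, 6]; color 4: [8, 11].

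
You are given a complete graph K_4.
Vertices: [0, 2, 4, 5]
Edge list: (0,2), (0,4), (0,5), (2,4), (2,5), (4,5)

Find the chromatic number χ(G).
Clique number ω(G) = 4 (lower bound: χ ≥ ω).
The clique on [0, 2, 4, 5] has size 4, forcing χ ≥ 4, and the coloring below uses 4 colors, so χ(G) = 4.
A valid 4-coloring: color 1: [2]; color 2: [5]; color 3: [0]; color 4: [4].

χ(G) = 4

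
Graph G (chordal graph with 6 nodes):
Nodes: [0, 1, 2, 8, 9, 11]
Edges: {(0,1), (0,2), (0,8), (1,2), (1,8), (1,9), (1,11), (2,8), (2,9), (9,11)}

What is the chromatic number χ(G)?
χ(G) = 4

Clique number ω(G) = 4 (lower bound: χ ≥ ω).
The clique on [0, 1, 2, 8] has size 4, forcing χ ≥ 4, and the coloring below uses 4 colors, so χ(G) = 4.
A valid 4-coloring: color 1: [1]; color 2: [2, 11]; color 3: [8, 9]; color 4: [0].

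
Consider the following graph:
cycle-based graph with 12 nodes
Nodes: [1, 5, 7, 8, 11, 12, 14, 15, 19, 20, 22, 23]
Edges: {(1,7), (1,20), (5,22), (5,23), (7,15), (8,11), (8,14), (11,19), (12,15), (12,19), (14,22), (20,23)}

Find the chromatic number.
χ(G) = 2

Clique number ω(G) = 2 (lower bound: χ ≥ ω).
The graph is bipartite (no odd cycle), so 2 colors suffice: χ(G) = 2.
A valid 2-coloring: color 1: [5, 7, 11, 12, 14, 20]; color 2: [1, 8, 15, 19, 22, 23].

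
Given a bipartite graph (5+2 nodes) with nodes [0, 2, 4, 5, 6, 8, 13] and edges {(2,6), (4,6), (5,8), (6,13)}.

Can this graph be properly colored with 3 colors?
A valid 3-coloring: color 1: [0, 6, 8]; color 2: [2, 4, 5, 13].
(χ(G) = 2 ≤ 3.)

Yes, G is 3-colorable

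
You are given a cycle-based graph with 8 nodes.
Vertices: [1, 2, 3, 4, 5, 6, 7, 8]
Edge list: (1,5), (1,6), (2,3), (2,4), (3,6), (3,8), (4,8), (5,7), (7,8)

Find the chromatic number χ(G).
Clique number ω(G) = 2 (lower bound: χ ≥ ω).
The graph is bipartite (no odd cycle), so 2 colors suffice: χ(G) = 2.
A valid 2-coloring: color 1: [1, 3, 4, 7]; color 2: [2, 5, 6, 8].

χ(G) = 2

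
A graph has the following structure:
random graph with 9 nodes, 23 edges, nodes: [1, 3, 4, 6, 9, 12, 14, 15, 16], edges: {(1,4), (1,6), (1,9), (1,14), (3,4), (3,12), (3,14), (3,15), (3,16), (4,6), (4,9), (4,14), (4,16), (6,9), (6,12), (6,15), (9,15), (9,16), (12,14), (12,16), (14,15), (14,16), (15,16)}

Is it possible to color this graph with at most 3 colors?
No, G is not 3-colorable

The clique on vertices [3, 4, 14, 16] has size 4 > 3, so it alone needs 4 colors.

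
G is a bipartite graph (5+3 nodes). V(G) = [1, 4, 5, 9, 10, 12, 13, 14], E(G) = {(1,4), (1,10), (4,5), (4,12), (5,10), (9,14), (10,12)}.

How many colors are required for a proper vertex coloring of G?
Clique number ω(G) = 2 (lower bound: χ ≥ ω).
The graph is bipartite (no odd cycle), so 2 colors suffice: χ(G) = 2.
A valid 2-coloring: color 1: [4, 10, 13, 14]; color 2: [1, 5, 9, 12].

χ(G) = 2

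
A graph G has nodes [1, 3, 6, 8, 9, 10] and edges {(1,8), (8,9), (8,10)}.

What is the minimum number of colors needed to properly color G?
χ(G) = 2

Clique number ω(G) = 2 (lower bound: χ ≥ ω).
The graph is bipartite (no odd cycle), so 2 colors suffice: χ(G) = 2.
A valid 2-coloring: color 1: [3, 6, 8]; color 2: [1, 9, 10].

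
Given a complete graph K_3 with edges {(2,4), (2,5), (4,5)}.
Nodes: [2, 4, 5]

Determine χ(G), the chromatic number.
Clique number ω(G) = 3 (lower bound: χ ≥ ω).
The clique on [2, 4, 5] has size 3, forcing χ ≥ 3, and the coloring below uses 3 colors, so χ(G) = 3.
A valid 3-coloring: color 1: [2]; color 2: [4]; color 3: [5].

χ(G) = 3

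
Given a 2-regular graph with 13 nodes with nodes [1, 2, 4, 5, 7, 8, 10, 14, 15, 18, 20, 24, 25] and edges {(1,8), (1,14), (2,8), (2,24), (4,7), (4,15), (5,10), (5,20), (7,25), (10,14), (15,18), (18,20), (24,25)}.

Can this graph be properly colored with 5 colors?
Yes, G is 5-colorable

A valid 5-coloring: color 1: [7, 8, 10, 15, 20, 24]; color 2: [1, 2, 4, 5, 18, 25]; color 3: [14].
(χ(G) = 3 ≤ 5.)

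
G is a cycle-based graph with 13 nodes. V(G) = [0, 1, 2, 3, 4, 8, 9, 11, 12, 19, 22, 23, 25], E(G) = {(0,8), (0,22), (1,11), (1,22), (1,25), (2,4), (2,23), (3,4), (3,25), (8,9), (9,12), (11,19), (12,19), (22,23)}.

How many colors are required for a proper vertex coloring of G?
χ(G) = 3

Clique number ω(G) = 2 (lower bound: χ ≥ ω).
Odd cycle [23, 22, 1, 25, 3, 4, 2] needs 3 colors (χ ≥ 3).
The coloring below uses 3 colors, so χ(G) = 3.
A valid 3-coloring: color 1: [2, 8, 11, 12, 22, 25]; color 2: [0, 1, 4, 9, 19, 23]; color 3: [3].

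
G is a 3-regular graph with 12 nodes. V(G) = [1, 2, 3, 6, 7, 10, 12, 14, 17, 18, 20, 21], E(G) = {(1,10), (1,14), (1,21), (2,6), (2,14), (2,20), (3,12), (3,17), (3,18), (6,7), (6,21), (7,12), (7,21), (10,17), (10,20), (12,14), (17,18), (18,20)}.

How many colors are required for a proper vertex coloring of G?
Clique number ω(G) = 3 (lower bound: χ ≥ ω).
The clique on [3, 17, 18] has size 3, forcing χ ≥ 3, and the coloring below uses 3 colors, so χ(G) = 3.
A valid 3-coloring: color 1: [2, 10, 12, 18, 21]; color 2: [1, 3, 6, 20]; color 3: [7, 14, 17].

χ(G) = 3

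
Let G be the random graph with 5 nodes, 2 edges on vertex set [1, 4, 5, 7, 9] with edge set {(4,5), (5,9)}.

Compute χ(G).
Clique number ω(G) = 2 (lower bound: χ ≥ ω).
The graph is bipartite (no odd cycle), so 2 colors suffice: χ(G) = 2.
A valid 2-coloring: color 1: [1, 5, 7]; color 2: [4, 9].

χ(G) = 2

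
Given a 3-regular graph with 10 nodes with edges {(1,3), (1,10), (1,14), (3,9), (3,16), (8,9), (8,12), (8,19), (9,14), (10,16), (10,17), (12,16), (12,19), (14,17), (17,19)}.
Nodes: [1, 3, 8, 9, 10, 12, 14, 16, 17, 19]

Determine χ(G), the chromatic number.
Clique number ω(G) = 3 (lower bound: χ ≥ ω).
The clique on [8, 12, 19] has size 3, forcing χ ≥ 3, and the coloring below uses 3 colors, so χ(G) = 3.
A valid 3-coloring: color 1: [1, 9, 16, 19]; color 2: [3, 12, 17]; color 3: [8, 10, 14].

χ(G) = 3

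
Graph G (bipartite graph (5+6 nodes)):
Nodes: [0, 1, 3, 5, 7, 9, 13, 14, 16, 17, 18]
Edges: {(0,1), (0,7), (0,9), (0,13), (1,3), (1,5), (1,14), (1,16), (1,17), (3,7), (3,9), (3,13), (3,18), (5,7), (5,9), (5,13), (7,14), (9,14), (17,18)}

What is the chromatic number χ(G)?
χ(G) = 2

Clique number ω(G) = 2 (lower bound: χ ≥ ω).
The graph is bipartite (no odd cycle), so 2 colors suffice: χ(G) = 2.
A valid 2-coloring: color 1: [1, 7, 9, 13, 18]; color 2: [0, 3, 5, 14, 16, 17].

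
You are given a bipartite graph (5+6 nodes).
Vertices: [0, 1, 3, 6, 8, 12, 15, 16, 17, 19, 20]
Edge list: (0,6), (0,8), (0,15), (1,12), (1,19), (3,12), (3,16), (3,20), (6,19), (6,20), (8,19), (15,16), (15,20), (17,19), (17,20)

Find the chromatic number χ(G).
Clique number ω(G) = 2 (lower bound: χ ≥ ω).
The graph is bipartite (no odd cycle), so 2 colors suffice: χ(G) = 2.
A valid 2-coloring: color 1: [0, 12, 16, 19, 20]; color 2: [1, 3, 6, 8, 15, 17].

χ(G) = 2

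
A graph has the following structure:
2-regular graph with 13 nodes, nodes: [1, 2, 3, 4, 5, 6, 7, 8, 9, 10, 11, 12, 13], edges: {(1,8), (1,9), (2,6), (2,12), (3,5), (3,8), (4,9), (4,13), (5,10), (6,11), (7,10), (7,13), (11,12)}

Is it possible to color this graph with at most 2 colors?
Odd cycle [7, 13, 4, 9, 1, 8, 3, 5, 10] needs 3 colors (χ ≥ 3).
Hence χ(G) ≥ 3 > 2, so no proper 2-coloring exists.

No, G is not 2-colorable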